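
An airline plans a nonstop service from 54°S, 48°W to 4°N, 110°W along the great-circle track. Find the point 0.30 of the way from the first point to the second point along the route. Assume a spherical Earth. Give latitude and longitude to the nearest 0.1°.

≈ 40.1°S, 75.7°W

The haversine formula gives a central angle δ ≈ 1.350 rad (77.4°) between the endpoints.
Interpolate at f = 0.30 with slerp weights a = sin((1−f)δ)/sin δ ≈ 0.831, b = sin(fδ)/sin δ ≈ 0.404.
p = a·p₁ + b·p₂ ≈ (0.189, -0.741, -0.644); φ = arcsin(p_z) ≈ -40.08°, λ = atan2(p_y, p_x) ≈ -75.70°.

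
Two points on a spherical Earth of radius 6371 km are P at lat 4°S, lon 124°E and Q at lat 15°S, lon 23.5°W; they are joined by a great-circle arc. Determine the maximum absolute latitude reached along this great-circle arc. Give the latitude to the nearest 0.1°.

≈ 31.5°S

The great circle lies in the plane with unit normal n̂ = (p₁ × p₂)/|p₁ × p₂|.
Here n̂_z ≈ -0.853; the vertex latitude is φ_max = arccos|n̂_z| ≈ 31.5°.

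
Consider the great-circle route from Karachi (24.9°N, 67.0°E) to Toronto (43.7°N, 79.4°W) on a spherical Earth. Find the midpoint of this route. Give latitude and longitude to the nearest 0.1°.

Convert each endpoint to a unit vector on the sphere (x = cos φ cos λ, y = cos φ sin λ, z = sin φ).
The central angle between the endpoints is δ = arccos(p₁·p₂) ≈ 1.829 rad (104.8°).
Interpolate at f = 1/2 with slerp weights a = sin((1−f)δ)/sin δ ≈ 0.819, b = sin(fδ)/sin δ ≈ 0.819.
p = a·p₁ + b·p₂ ≈ (0.399, 0.102, 0.911); φ = arcsin(p_z) ≈ 65.66°, λ = atan2(p_y, p_x) ≈ 14.31°.

≈ (65.7°N, 14.3°E)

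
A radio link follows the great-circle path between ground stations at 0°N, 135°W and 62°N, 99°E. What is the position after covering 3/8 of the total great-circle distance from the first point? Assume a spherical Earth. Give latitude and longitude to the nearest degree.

≈ 36°N, 153°W

Write both endpoints as unit vectors p₁, p₂ with components (cos φ cos λ, cos φ sin λ, sin φ).
The central angle between the endpoints is δ = arccos(p₁·p₂) ≈ 1.850 rad (106.0°).
Interpolate at f = 3/8 with slerp weights a = sin((1−f)δ)/sin δ ≈ 0.952, b = sin(fδ)/sin δ ≈ 0.665.
p = a·p₁ + b·p₂ ≈ (-0.722, -0.365, 0.587); φ = arcsin(p_z) ≈ 35.98°, λ = atan2(p_y, p_x) ≈ -153.20°.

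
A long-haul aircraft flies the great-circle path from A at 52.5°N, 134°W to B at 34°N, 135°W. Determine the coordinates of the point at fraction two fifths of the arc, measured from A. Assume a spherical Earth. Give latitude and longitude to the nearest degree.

≈ 45°N, 134°W

Convert each endpoint to a unit vector on the sphere (x = cos φ cos λ, y = cos φ sin λ, z = sin φ).
The central angle between the endpoints is δ = arccos(p₁·p₂) ≈ 0.323 rad (18.5°).
Interpolate at f = 2/5 with slerp weights a = sin((1−f)δ)/sin δ ≈ 0.607, b = sin(fδ)/sin δ ≈ 0.406.
p = a·p₁ + b·p₂ ≈ (-0.495, -0.504, 0.708); φ = arcsin(p_z) ≈ 45.10°, λ = atan2(p_y, p_x) ≈ -134.48°.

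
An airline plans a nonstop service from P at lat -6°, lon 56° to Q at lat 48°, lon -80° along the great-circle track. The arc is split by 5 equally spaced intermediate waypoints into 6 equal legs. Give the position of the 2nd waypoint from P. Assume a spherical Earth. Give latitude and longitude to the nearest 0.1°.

≈ lat 27.7°, lon 31.4°

Write both endpoints as unit vectors p₁, p₂ with components (cos φ cos λ, cos φ sin λ, sin φ).
The central angle between the endpoints is δ = arccos(p₁·p₂) ≈ 2.161 rad (123.8°).
Interpolate at f = 2/6 with slerp weights a = sin((1−f)δ)/sin δ ≈ 1.193, b = sin(fδ)/sin δ ≈ 0.794.
p = a·p₁ + b·p₂ ≈ (0.756, 0.461, 0.465); φ = arcsin(p_z) ≈ 27.72°, λ = atan2(p_y, p_x) ≈ 31.37°.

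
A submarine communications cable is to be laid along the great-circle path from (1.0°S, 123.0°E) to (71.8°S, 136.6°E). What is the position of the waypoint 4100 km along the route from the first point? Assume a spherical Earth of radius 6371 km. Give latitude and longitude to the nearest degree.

≈ (38°S, 126°E)

Convert each endpoint to a unit vector on the sphere (x = cos φ cos λ, y = cos φ sin λ, z = sin φ).
The central angle between the endpoints is δ = arccos(p₁·p₂) ≈ 1.245 rad (71.3°). The total great-circle distance is δ·R ≈ 1.245 × 6371 ≈ 7932 km, so the target fraction is f = 4100/7932 ≈ 0.517.
Interpolate at f ≈ 0.517 with slerp weights a = sin((1−f)δ)/sin δ ≈ 0.597, b = sin(fδ)/sin δ ≈ 0.633.
p = a·p₁ + b·p₂ ≈ (-0.469, 0.637, -0.612); φ = arcsin(p_z) ≈ -37.74°, λ = atan2(p_y, p_x) ≈ 126.37°.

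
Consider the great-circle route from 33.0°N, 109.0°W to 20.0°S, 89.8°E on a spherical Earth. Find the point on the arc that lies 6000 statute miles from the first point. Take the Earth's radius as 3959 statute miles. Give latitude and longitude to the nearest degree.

≈ 29°N, 144°E

Write both endpoints as unit vectors p₁, p₂ with components (cos φ cos λ, cos φ sin λ, sin φ).
The central angle between the endpoints is δ = arccos(p₁·p₂) ≈ 2.772 rad (158.8°). The total great-circle distance is δ·R ≈ 2.772 × 3959 ≈ 10973 mi, so the target fraction is f = 6000/10973 ≈ 0.547.
Interpolate at f ≈ 0.547 with slerp weights a = sin((1−f)δ)/sin δ ≈ 2.629, b = sin(fδ)/sin δ ≈ 2.761.
p = a·p₁ + b·p₂ ≈ (-0.709, 0.509, 0.488); φ = arcsin(p_z) ≈ 29.19°, λ = atan2(p_y, p_x) ≈ 144.30°.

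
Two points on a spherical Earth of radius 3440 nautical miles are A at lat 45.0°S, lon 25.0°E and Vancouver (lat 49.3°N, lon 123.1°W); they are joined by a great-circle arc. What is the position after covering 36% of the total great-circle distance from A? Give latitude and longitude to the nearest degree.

Write both endpoints as unit vectors p₁, p₂ with components (cos φ cos λ, cos φ sin λ, sin φ).
The central angle between the endpoints is δ = arccos(p₁·p₂) ≈ 2.759 rad (158.1°).
Interpolate at f = 0.36 with slerp weights a = sin((1−f)δ)/sin δ ≈ 2.625, b = sin(fδ)/sin δ ≈ 2.242.
p = a·p₁ + b·p₂ ≈ (0.884, -0.440, -0.157); φ = arcsin(p_z) ≈ -9.03°, λ = atan2(p_y, p_x) ≈ -26.46°.

≈ lat 9°S, lon 26°W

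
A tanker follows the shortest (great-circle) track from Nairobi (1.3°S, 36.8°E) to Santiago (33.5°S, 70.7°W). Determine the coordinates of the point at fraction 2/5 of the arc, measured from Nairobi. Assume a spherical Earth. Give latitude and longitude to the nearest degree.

≈ 23°S, 1°E

Write both endpoints as unit vectors p₁, p₂ with components (cos φ cos λ, cos φ sin λ, sin φ).
The central angle between the endpoints is δ = arccos(p₁·p₂) ≈ 1.811 rad (103.8°).
Interpolate at f = 2/5 with slerp weights a = sin((1−f)δ)/sin δ ≈ 0.911, b = sin(fδ)/sin δ ≈ 0.682.
p = a·p₁ + b·p₂ ≈ (0.918, 0.009, -0.397); φ = arcsin(p_z) ≈ -23.41°, λ = atan2(p_y, p_x) ≈ 0.54°.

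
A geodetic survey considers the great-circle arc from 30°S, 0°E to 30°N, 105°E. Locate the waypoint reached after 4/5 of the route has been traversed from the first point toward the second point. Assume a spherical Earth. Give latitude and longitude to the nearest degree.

≈ 20°N, 82°E

Convert each endpoint to a unit vector on the sphere (x = cos φ cos λ, y = cos φ sin λ, z = sin φ).
The central angle between the endpoints is δ = arccos(p₁·p₂) ≈ 2.031 rad (116.4°).
Interpolate at f = 4/5 with slerp weights a = sin((1−f)δ)/sin δ ≈ 0.441, b = sin(fδ)/sin δ ≈ 1.114.
p = a·p₁ + b·p₂ ≈ (0.132, 0.932, 0.337); φ = arcsin(p_z) ≈ 19.68°, λ = atan2(p_y, p_x) ≈ 81.93°.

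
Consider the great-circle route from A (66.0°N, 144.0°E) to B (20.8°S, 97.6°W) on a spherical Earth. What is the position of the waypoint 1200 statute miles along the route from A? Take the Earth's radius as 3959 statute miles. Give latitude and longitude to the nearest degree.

≈ (65°N, 173°W)

Write both endpoints as unit vectors p₁, p₂ with components (cos φ cos λ, cos φ sin λ, sin φ).
The central angle between the endpoints is δ = arccos(p₁·p₂) ≈ 2.100 rad (120.3°). The total great-circle distance is δ·R ≈ 2.100 × 3959 ≈ 8316 mi, so the target fraction is f = 1200/8316 ≈ 0.144.
Interpolate at f ≈ 0.144 with slerp weights a = sin((1−f)δ)/sin δ ≈ 1.129, b = sin(fδ)/sin δ ≈ 0.346.
p = a·p₁ + b·p₂ ≈ (-0.414, -0.051, 0.909); φ = arcsin(p_z) ≈ 65.33°, λ = atan2(p_y, p_x) ≈ -173.04°.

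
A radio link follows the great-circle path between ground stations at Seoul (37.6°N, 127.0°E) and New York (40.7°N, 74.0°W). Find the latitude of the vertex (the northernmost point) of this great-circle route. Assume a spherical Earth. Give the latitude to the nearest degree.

≈ 77°N

The great circle lies in the plane with unit normal n̂ = (p₁ × p₂)/|p₁ × p₂|.
Here n̂_z ≈ +0.218; the vertex latitude is φ_max = arccos|n̂_z| ≈ 77.4°.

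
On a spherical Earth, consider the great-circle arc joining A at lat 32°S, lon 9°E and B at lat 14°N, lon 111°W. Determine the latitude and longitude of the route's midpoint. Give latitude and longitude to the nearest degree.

The haversine formula gives a central angle δ ≈ 2.141 rad (122.7°) between the endpoints.
Interpolate at f = 1/2 with slerp weights a = sin((1−f)δ)/sin δ ≈ 1.042, b = sin(fδ)/sin δ ≈ 1.042.
p = a·p₁ + b·p₂ ≈ (0.511, -0.806, -0.300); φ = arcsin(p_z) ≈ -17.47°, λ = atan2(p_y, p_x) ≈ -57.64°.

≈ lat 17°S, lon 58°W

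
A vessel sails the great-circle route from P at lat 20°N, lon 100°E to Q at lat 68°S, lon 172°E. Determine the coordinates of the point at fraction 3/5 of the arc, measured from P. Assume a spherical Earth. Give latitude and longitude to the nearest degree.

≈ lat 37°S, lon 124°E

Write both endpoints as unit vectors p₁, p₂ with components (cos φ cos λ, cos φ sin λ, sin φ).
The central angle between the endpoints is δ = arccos(p₁·p₂) ≈ 1.781 rad (102.0°).
Interpolate at f = 3/5 with slerp weights a = sin((1−f)δ)/sin δ ≈ 0.668, b = sin(fδ)/sin δ ≈ 0.896.
p = a·p₁ + b·p₂ ≈ (-0.441, 0.665, -0.602); φ = arcsin(p_z) ≈ -37.03°, λ = atan2(p_y, p_x) ≈ 123.57°.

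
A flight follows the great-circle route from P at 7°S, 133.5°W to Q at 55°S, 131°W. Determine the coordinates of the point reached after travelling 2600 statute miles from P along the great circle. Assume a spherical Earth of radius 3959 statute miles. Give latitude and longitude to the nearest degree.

Write both endpoints as unit vectors p₁, p₂ with components (cos φ cos λ, cos φ sin λ, sin φ).
The central angle between the endpoints is δ = arccos(p₁·p₂) ≈ 0.838 rad (48.0°). The total great-circle distance is δ·R ≈ 0.838 × 3959 ≈ 3320 mi, so the target fraction is f = 2600/3320 ≈ 0.783.
Interpolate at f ≈ 0.783 with slerp weights a = sin((1−f)δ)/sin δ ≈ 0.243, b = sin(fδ)/sin δ ≈ 0.821.
p = a·p₁ + b·p₂ ≈ (-0.475, -0.530, -0.702); φ = arcsin(p_z) ≈ -44.60°, λ = atan2(p_y, p_x) ≈ -131.85°.

≈ 45°S, 132°W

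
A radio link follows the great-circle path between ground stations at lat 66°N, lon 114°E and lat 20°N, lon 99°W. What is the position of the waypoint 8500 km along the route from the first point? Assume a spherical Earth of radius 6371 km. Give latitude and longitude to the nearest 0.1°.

Write both endpoints as unit vectors p₁, p₂ with components (cos φ cos λ, cos φ sin λ, sin φ).
The central angle between the endpoints is δ = arccos(p₁·p₂) ≈ 1.579 rad (90.5°). The total great-circle distance is δ·R ≈ 1.579 × 6371 ≈ 10059 km, so the target fraction is f = 8500/10059 ≈ 0.845.
Interpolate at f ≈ 0.845 with slerp weights a = sin((1−f)δ)/sin δ ≈ 0.242, b = sin(fδ)/sin δ ≈ 0.972.
p = a·p₁ + b·p₂ ≈ (-0.183, -0.812, 0.554); φ = arcsin(p_z) ≈ 33.63°, λ = atan2(p_y, p_x) ≈ -102.70°.

≈ lat 33.6°N, lon 102.7°W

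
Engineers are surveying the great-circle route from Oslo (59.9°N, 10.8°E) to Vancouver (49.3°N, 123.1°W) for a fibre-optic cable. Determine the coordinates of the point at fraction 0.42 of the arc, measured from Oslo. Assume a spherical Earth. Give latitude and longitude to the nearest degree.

≈ 75°N, 54°W

Convert each endpoint to a unit vector on the sphere (x = cos φ cos λ, y = cos φ sin λ, z = sin φ).
The central angle between the endpoints is δ = arccos(p₁·p₂) ≈ 1.127 rad (64.6°).
Interpolate at f = 0.42 with slerp weights a = sin((1−f)δ)/sin δ ≈ 0.673, b = sin(fδ)/sin δ ≈ 0.505.
p = a·p₁ + b·p₂ ≈ (0.152, -0.212, 0.965); φ = arcsin(p_z) ≈ 74.86°, λ = atan2(p_y, p_x) ≈ -54.43°.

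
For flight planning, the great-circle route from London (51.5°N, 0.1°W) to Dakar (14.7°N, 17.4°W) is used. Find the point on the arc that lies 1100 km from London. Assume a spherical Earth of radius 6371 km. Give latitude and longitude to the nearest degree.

Convert each endpoint to a unit vector on the sphere (x = cos φ cos λ, y = cos φ sin λ, z = sin φ).
The central angle between the endpoints is δ = arccos(p₁·p₂) ≈ 0.686 rad (39.3°). The total great-circle distance is δ·R ≈ 0.686 × 6371 ≈ 4373 km, so the target fraction is f = 1100/4373 ≈ 0.252.
Interpolate at f ≈ 0.252 with slerp weights a = sin((1−f)δ)/sin δ ≈ 0.775, b = sin(fδ)/sin δ ≈ 0.271.
p = a·p₁ + b·p₂ ≈ (0.733, -0.079, 0.676); φ = arcsin(p_z) ≈ 42.51°, λ = atan2(p_y, p_x) ≈ -6.17°.

≈ 43°N, 6°W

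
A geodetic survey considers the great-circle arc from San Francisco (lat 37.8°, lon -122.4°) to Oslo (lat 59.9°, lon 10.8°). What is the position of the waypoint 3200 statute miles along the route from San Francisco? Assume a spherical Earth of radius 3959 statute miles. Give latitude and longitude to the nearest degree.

From cos δ = sin φ₁ sin φ₂ + cos φ₁ cos φ₂ cos Δλ, the central angle is δ ≈ 1.309 rad (75.0°). The total great-circle distance is δ·R ≈ 1.309 × 3959 ≈ 5182 mi, so the target fraction is f = 3200/5182 ≈ 0.618.
Interpolate at f ≈ 0.618 with slerp weights a = sin((1−f)δ)/sin δ ≈ 0.497, b = sin(fδ)/sin δ ≈ 0.749.
p = a·p₁ + b·p₂ ≈ (0.158, -0.261, 0.952); φ = arcsin(p_z) ≈ 72.22°, λ = atan2(p_y, p_x) ≈ -58.75°.

≈ lat 72°, lon -59°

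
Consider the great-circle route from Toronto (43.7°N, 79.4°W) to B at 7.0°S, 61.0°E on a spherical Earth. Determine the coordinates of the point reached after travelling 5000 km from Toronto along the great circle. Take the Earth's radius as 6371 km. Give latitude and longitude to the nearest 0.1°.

≈ 51.3°N, 11.3°W

Write both endpoints as unit vectors p₁, p₂ with components (cos φ cos λ, cos φ sin λ, sin φ).
The central angle between the endpoints is δ = arccos(p₁·p₂) ≈ 2.262 rad (129.6°). The total great-circle distance is δ·R ≈ 2.262 × 6371 ≈ 14408 km, so the target fraction is f = 5000/14408 ≈ 0.347.
Interpolate at f ≈ 0.347 with slerp weights a = sin((1−f)δ)/sin δ ≈ 1.292, b = sin(fδ)/sin δ ≈ 0.917.
p = a·p₁ + b·p₂ ≈ (0.613, -0.122, 0.781); φ = arcsin(p_z) ≈ 51.32°, λ = atan2(p_y, p_x) ≈ -11.25°.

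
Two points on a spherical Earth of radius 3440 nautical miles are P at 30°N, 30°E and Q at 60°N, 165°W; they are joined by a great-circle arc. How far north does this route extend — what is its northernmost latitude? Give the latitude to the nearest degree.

≈ 84°N

The great circle lies in the plane with unit normal n̂ = (p₁ × p₂)/|p₁ × p₂|.
Here n̂_z ≈ +0.112; the vertex latitude is φ_max = arccos|n̂_z| ≈ 83.6°.
Check via Clairaut: cos φ_max = |cos φ₁| · sin C = cos(30.0°)·sin(7.4°) ≈ 0.112, again giving ≈ 83.6°.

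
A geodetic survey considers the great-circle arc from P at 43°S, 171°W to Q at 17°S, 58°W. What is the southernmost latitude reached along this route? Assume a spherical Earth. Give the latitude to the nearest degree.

The great circle lies in the plane with unit normal n̂ = (p₁ × p₂)/|p₁ × p₂|.
Here n̂_z ≈ +0.646; the vertex latitude is φ_max = arccos|n̂_z| ≈ 49.8°.

≈ 50°S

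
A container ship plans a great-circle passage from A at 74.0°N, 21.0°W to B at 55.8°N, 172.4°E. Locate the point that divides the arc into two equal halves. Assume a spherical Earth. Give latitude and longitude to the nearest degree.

≈ 80°N, 175°W

From cos δ = sin φ₁ sin φ₂ + cos φ₁ cos φ₂ cos Δλ, the central angle is δ ≈ 0.871 rad (49.9°).
Interpolate at f = 1/2 with slerp weights a = sin((1−f)δ)/sin δ ≈ 0.551, b = sin(fδ)/sin δ ≈ 0.551.
p = a·p₁ + b·p₂ ≈ (-0.165, -0.013, 0.986); φ = arcsin(p_z) ≈ 80.45°, λ = atan2(p_y, p_x) ≈ -175.34°.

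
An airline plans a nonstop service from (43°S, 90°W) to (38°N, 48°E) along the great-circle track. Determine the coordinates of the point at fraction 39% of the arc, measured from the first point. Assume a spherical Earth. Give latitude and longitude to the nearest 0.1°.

≈ (17.7°S, 27.9°W)

Convert each endpoint to a unit vector on the sphere (x = cos φ cos λ, y = cos φ sin λ, z = sin φ).
The central angle between the endpoints is δ = arccos(p₁·p₂) ≈ 2.583 rad (148.0°).
Interpolate at f = 0.39 with slerp weights a = sin((1−f)δ)/sin δ ≈ 1.888, b = sin(fδ)/sin δ ≈ 1.596.
p = a·p₁ + b·p₂ ≈ (0.842, -0.446, -0.305); φ = arcsin(p_z) ≈ -17.74°, λ = atan2(p_y, p_x) ≈ -27.92°.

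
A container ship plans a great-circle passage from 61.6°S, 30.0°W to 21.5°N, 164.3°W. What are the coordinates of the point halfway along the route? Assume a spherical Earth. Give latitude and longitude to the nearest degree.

≈ 37°S, 135°W

Write both endpoints as unit vectors p₁, p₂ with components (cos φ cos λ, cos φ sin λ, sin φ).
The central angle between the endpoints is δ = arccos(p₁·p₂) ≈ 2.254 rad (129.2°).
Interpolate at f = 1/2 with slerp weights a = sin((1−f)δ)/sin δ ≈ 1.165, b = sin(fδ)/sin δ ≈ 1.165.
p = a·p₁ + b·p₂ ≈ (-0.564, -0.570, -0.598); φ = arcsin(p_z) ≈ -36.71°, λ = atan2(p_y, p_x) ≈ -134.66°.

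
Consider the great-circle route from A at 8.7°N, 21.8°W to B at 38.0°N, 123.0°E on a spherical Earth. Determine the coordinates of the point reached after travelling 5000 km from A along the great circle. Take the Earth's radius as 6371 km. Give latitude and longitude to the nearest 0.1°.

Write both endpoints as unit vectors p₁, p₂ with components (cos φ cos λ, cos φ sin λ, sin φ).
The central angle between the endpoints is δ = arccos(p₁·p₂) ≈ 2.145 rad (122.9°). The total great-circle distance is δ·R ≈ 2.145 × 6371 ≈ 13667 km, so the target fraction is f = 5000/13667 ≈ 0.366.
Interpolate at f ≈ 0.366 with slerp weights a = sin((1−f)δ)/sin δ ≈ 1.165, b = sin(fδ)/sin δ ≈ 0.842.
p = a·p₁ + b·p₂ ≈ (0.708, 0.129, 0.694); φ = arcsin(p_z) ≈ 43.99°, λ = atan2(p_y, p_x) ≈ 10.30°.

≈ 44.0°N, 10.3°E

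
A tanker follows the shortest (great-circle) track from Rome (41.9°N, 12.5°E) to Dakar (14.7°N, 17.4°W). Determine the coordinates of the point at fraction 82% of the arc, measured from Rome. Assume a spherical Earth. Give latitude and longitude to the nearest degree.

≈ 20°N, 13°W

Convert each endpoint to a unit vector on the sphere (x = cos φ cos λ, y = cos φ sin λ, z = sin φ).
The central angle between the endpoints is δ = arccos(p₁·p₂) ≈ 0.654 rad (37.5°).
Interpolate at f = 0.82 with slerp weights a = sin((1−f)δ)/sin δ ≈ 0.193, b = sin(fδ)/sin δ ≈ 0.840.
p = a·p₁ + b·p₂ ≈ (0.915, -0.212, 0.342); φ = arcsin(p_z) ≈ 20.00°, λ = atan2(p_y, p_x) ≈ -13.03°.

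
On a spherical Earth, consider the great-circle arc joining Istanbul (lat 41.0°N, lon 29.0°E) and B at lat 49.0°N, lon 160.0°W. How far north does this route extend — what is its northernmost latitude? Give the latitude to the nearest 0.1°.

≈ 85.6°N

The great circle lies in the plane with unit normal n̂ = (p₁ × p₂)/|p₁ × p₂|.
Here n̂_z ≈ +0.077; the vertex latitude is φ_max = arccos|n̂_z| ≈ 85.6°.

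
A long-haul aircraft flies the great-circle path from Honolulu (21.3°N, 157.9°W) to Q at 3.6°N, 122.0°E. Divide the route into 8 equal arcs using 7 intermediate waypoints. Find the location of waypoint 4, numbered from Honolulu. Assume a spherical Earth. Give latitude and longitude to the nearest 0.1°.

≈ 16.1°N, 160.4°E

Convert each endpoint to a unit vector on the sphere (x = cos φ cos λ, y = cos φ sin λ, z = sin φ).
The central angle between the endpoints is δ = arccos(p₁·p₂) ≈ 1.387 rad (79.5°).
Interpolate at f = 4/8 with slerp weights a = sin((1−f)δ)/sin δ ≈ 0.650, b = sin(fδ)/sin δ ≈ 0.650.
p = a·p₁ + b·p₂ ≈ (-0.905, 0.322, 0.277); φ = arcsin(p_z) ≈ 16.08°, λ = atan2(p_y, p_x) ≈ 160.39°.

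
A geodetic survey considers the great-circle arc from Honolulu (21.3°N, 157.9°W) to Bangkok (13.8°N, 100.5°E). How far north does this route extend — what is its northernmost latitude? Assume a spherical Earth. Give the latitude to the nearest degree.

≈ 27°N

The great circle lies in the plane with unit normal n̂ = (p₁ × p₂)/|p₁ × p₂|.
Here n̂_z ≈ -0.890; the vertex latitude is φ_max = arccos|n̂_z| ≈ 27.1°.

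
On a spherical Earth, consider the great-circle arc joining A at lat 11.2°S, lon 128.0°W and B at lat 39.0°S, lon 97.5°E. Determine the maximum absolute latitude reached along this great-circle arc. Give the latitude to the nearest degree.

The great circle lies in the plane with unit normal n̂ = (p₁ × p₂)/|p₁ × p₂|.
Here n̂_z ≈ -0.597; the vertex latitude is φ_max = arccos|n̂_z| ≈ 53.4°.

≈ 53°S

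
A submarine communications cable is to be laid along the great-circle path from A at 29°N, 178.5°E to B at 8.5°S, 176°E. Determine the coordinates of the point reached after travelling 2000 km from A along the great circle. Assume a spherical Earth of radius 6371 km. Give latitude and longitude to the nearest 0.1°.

From cos δ = sin φ₁ sin φ₂ + cos φ₁ cos φ₂ cos Δλ, the central angle is δ ≈ 0.656 rad (37.6°). The total great-circle distance is δ·R ≈ 0.656 × 6371 ≈ 4178 km, so the target fraction is f = 2000/4178 ≈ 0.479.
Interpolate at f ≈ 0.479 with slerp weights a = sin((1−f)δ)/sin δ ≈ 0.550, b = sin(fδ)/sin δ ≈ 0.506.
p = a·p₁ + b·p₂ ≈ (-0.980, 0.048, 0.192); φ = arcsin(p_z) ≈ 11.05°, λ = atan2(p_y, p_x) ≈ 177.22°.

≈ 11.1°N, 177.2°E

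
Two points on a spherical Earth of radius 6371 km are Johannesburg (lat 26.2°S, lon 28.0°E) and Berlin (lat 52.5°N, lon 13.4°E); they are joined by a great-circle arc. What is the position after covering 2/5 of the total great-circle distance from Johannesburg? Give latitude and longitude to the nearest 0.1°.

Write both endpoints as unit vectors p₁, p₂ with components (cos φ cos λ, cos φ sin λ, sin φ).
The central angle between the endpoints is δ = arccos(p₁·p₂) ≈ 1.392 rad (79.7°).
Interpolate at f = 2/5 with slerp weights a = sin((1−f)δ)/sin δ ≈ 0.753, b = sin(fδ)/sin δ ≈ 0.537.
p = a·p₁ + b·p₂ ≈ (0.915, 0.393, 0.093); φ = arcsin(p_z) ≈ 5.36°, λ = atan2(p_y, p_x) ≈ 23.25°.

≈ lat 5.4°N, lon 23.3°E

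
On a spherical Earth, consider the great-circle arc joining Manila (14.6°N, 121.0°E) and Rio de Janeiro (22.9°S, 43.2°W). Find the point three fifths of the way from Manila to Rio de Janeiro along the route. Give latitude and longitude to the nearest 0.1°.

Convert each endpoint to a unit vector on the sphere (x = cos φ cos λ, y = cos φ sin λ, z = sin φ).
The central angle between the endpoints is δ = arccos(p₁·p₂) ≈ 2.843 rad (162.9°).
Interpolate at f = 3/5 with slerp weights a = sin((1−f)δ)/sin δ ≈ 3.088, b = sin(fδ)/sin δ ≈ 3.372.
p = a·p₁ + b·p₂ ≈ (0.725, 0.435, -0.534); φ = arcsin(p_z) ≈ -32.25°, λ = atan2(p_y, p_x) ≈ 30.98°.

≈ 32.3°S, 31.0°E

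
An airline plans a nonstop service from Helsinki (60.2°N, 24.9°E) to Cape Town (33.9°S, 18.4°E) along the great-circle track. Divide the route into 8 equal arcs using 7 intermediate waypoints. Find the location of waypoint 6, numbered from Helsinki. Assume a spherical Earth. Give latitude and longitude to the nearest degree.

≈ (10°S, 20°E)

The haversine formula gives a central angle δ ≈ 1.645 rad (94.3°) between the endpoints.
Interpolate at f = 6/8 with slerp weights a = sin((1−f)δ)/sin δ ≈ 0.401, b = sin(fδ)/sin δ ≈ 0.946.
p = a·p₁ + b·p₂ ≈ (0.926, 0.332, -0.180); φ = arcsin(p_z) ≈ -10.37°, λ = atan2(p_y, p_x) ≈ 19.71°.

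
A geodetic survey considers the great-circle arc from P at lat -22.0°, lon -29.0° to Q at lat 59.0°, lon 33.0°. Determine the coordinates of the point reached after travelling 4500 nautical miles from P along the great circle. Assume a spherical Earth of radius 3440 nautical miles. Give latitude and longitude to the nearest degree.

Write both endpoints as unit vectors p₁, p₂ with components (cos φ cos λ, cos φ sin λ, sin φ).
The central angle between the endpoints is δ = arccos(p₁·p₂) ≈ 1.668 rad (95.6°). The total great-circle distance is δ·R ≈ 1.668 × 3440 ≈ 5737 nmi, so the target fraction is f = 4500/5737 ≈ 0.784.
Interpolate at f ≈ 0.784 with slerp weights a = sin((1−f)δ)/sin δ ≈ 0.354, b = sin(fδ)/sin δ ≈ 0.970.
p = a·p₁ + b·p₂ ≈ (0.706, 0.113, 0.699); φ = arcsin(p_z) ≈ 44.36°, λ = atan2(p_y, p_x) ≈ 9.11°.

≈ lat 44°, lon 9°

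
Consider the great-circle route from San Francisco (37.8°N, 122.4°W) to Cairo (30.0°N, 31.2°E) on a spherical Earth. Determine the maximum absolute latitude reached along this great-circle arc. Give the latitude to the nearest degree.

The great circle lies in the plane with unit normal n̂ = (p₁ × p₂)/|p₁ × p₂|.
Here n̂_z ≈ +0.320; the vertex latitude is φ_max = arccos|n̂_z| ≈ 71.4°.

≈ 71°N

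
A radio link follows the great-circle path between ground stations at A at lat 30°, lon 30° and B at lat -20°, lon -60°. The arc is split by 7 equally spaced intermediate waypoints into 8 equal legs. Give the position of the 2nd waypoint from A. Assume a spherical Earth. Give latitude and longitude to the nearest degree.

≈ lat 20°, lon 5°

Convert each endpoint to a unit vector on the sphere (x = cos φ cos λ, y = cos φ sin λ, z = sin φ).
The central angle between the endpoints is δ = arccos(p₁·p₂) ≈ 1.743 rad (99.8°).
Interpolate at f = 2/8 with slerp weights a = sin((1−f)δ)/sin δ ≈ 0.980, b = sin(fδ)/sin δ ≈ 0.428.
p = a·p₁ + b·p₂ ≈ (0.936, 0.076, 0.343); φ = arcsin(p_z) ≈ 20.09°, λ = atan2(p_y, p_x) ≈ 4.62°.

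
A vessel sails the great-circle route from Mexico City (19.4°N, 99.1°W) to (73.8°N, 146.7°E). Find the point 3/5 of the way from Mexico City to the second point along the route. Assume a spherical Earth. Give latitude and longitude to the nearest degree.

≈ (63°N, 124°W)

Write both endpoints as unit vectors p₁, p₂ with components (cos φ cos λ, cos φ sin λ, sin φ).
The central angle between the endpoints is δ = arccos(p₁·p₂) ≈ 1.358 rad (77.8°).
Interpolate at f = 3/5 with slerp weights a = sin((1−f)δ)/sin δ ≈ 0.529, b = sin(fδ)/sin δ ≈ 0.744.
p = a·p₁ + b·p₂ ≈ (-0.252, -0.379, 0.891); φ = arcsin(p_z) ≈ 62.94°, λ = atan2(p_y, p_x) ≈ -123.70°.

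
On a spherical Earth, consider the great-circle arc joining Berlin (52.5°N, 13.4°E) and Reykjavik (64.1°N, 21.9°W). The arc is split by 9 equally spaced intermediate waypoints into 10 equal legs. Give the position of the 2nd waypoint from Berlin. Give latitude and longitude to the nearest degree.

≈ 55°N, 8°E

The haversine formula gives a central angle δ ≈ 0.375 rad (21.5°) between the endpoints.
Interpolate at f = 2/10 with slerp weights a = sin((1−f)δ)/sin δ ≈ 0.807, b = sin(fδ)/sin δ ≈ 0.205.
p = a·p₁ + b·p₂ ≈ (0.561, 0.080, 0.824); φ = arcsin(p_z) ≈ 55.50°, λ = atan2(p_y, p_x) ≈ 8.17°.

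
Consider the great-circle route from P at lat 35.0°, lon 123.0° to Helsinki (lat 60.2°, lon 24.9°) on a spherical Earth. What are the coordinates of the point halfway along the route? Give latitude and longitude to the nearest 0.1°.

≈ lat 58.1°, lon 89.7°

Write both endpoints as unit vectors p₁, p₂ with components (cos φ cos λ, cos φ sin λ, sin φ).
The central angle between the endpoints is δ = arccos(p₁·p₂) ≈ 1.115 rad (63.9°).
Interpolate at f = 1/2 with slerp weights a = sin((1−f)δ)/sin δ ≈ 0.589, b = sin(fδ)/sin δ ≈ 0.589.
p = a·p₁ + b·p₂ ≈ (0.003, 0.528, 0.849); φ = arcsin(p_z) ≈ 58.13°, λ = atan2(p_y, p_x) ≈ 89.70°.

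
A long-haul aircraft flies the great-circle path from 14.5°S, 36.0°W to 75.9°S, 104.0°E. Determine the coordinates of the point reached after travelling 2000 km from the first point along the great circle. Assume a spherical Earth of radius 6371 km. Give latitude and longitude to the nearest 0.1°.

≈ 32.2°S, 32.7°W

Write both endpoints as unit vectors p₁, p₂ with components (cos φ cos λ, cos φ sin λ, sin φ).
The central angle between the endpoints is δ = arccos(p₁·p₂) ≈ 1.509 rad (86.4°). The total great-circle distance is δ·R ≈ 1.509 × 6371 ≈ 9611 km, so the target fraction is f = 2000/9611 ≈ 0.208.
Interpolate at f ≈ 0.208 with slerp weights a = sin((1−f)δ)/sin δ ≈ 0.932, b = sin(fδ)/sin δ ≈ 0.309.
p = a·p₁ + b·p₂ ≈ (0.712, -0.457, -0.533); φ = arcsin(p_z) ≈ -32.24°, λ = atan2(p_y, p_x) ≈ -32.72°.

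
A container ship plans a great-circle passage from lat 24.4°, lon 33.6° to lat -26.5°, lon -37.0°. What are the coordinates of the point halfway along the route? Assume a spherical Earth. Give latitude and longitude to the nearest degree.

Convert each endpoint to a unit vector on the sphere (x = cos φ cos λ, y = cos φ sin λ, z = sin φ).
The central angle between the endpoints is δ = arccos(p₁·p₂) ≈ 1.484 rad (85.0°).
Interpolate at f = 1/2 with slerp weights a = sin((1−f)δ)/sin δ ≈ 0.678, b = sin(fδ)/sin δ ≈ 0.678.
p = a·p₁ + b·p₂ ≈ (0.999, -0.023, -0.022); φ = arcsin(p_z) ≈ -1.29°, λ = atan2(p_y, p_x) ≈ -1.35°.

≈ lat -1°, lon -1°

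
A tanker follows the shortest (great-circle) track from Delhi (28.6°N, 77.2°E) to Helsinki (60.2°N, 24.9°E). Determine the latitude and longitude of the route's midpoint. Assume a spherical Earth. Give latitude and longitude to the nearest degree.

≈ 47°N, 59°E

Write both endpoints as unit vectors p₁, p₂ with components (cos φ cos λ, cos φ sin λ, sin φ).
The central angle between the endpoints is δ = arccos(p₁·p₂) ≈ 0.820 rad (47.0°).
Interpolate at f = 1/2 with slerp weights a = sin((1−f)δ)/sin δ ≈ 0.545, b = sin(fδ)/sin δ ≈ 0.545.
p = a·p₁ + b·p₂ ≈ (0.352, 0.581, 0.734); φ = arcsin(p_z) ≈ 47.23°, λ = atan2(p_y, p_x) ≈ 58.80°.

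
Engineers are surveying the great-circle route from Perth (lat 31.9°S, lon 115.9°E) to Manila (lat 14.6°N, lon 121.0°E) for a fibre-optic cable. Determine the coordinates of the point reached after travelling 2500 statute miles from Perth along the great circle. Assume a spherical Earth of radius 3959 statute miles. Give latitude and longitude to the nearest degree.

Convert each endpoint to a unit vector on the sphere (x = cos φ cos λ, y = cos φ sin λ, z = sin φ).
The central angle between the endpoints is δ = arccos(p₁·p₂) ≈ 0.816 rad (46.8°). The total great-circle distance is δ·R ≈ 0.816 × 3959 ≈ 3231 mi, so the target fraction is f = 2500/3231 ≈ 0.774.
Interpolate at f ≈ 0.774 with slerp weights a = sin((1−f)δ)/sin δ ≈ 0.252, b = sin(fδ)/sin δ ≈ 0.810.
p = a·p₁ + b·p₂ ≈ (-0.497, 0.865, 0.071); φ = arcsin(p_z) ≈ 4.08°, λ = atan2(p_y, p_x) ≈ 119.91°.

≈ lat 4°N, lon 120°E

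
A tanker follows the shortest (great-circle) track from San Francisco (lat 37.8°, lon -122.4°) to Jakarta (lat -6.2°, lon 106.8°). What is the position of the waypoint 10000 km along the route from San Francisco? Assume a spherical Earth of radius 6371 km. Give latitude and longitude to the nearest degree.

Convert each endpoint to a unit vector on the sphere (x = cos φ cos λ, y = cos φ sin λ, z = sin φ).
The central angle between the endpoints is δ = arccos(p₁·p₂) ≈ 2.189 rad (125.4°). The total great-circle distance is δ·R ≈ 2.189 × 6371 ≈ 13945 km, so the target fraction is f = 10000/13945 ≈ 0.717.
Interpolate at f ≈ 0.717 with slerp weights a = sin((1−f)δ)/sin δ ≈ 0.712, b = sin(fδ)/sin δ ≈ 1.227.
p = a·p₁ + b·p₂ ≈ (-0.654, 0.693, 0.304); φ = arcsin(p_z) ≈ 17.70°, λ = atan2(p_y, p_x) ≈ 133.36°.

≈ lat 18°, lon 133°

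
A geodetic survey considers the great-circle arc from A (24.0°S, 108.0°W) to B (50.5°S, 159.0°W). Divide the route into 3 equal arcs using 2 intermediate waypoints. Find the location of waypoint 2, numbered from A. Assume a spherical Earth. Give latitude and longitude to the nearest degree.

≈ (44°S, 137°W)

The haversine formula gives a central angle δ ≈ 0.824 rad (47.2°) between the endpoints.
Interpolate at f = 2/3 with slerp weights a = sin((1−f)δ)/sin δ ≈ 0.370, b = sin(fδ)/sin δ ≈ 0.711.
p = a·p₁ + b·p₂ ≈ (-0.527, -0.483, -0.699); φ = arcsin(p_z) ≈ -44.37°, λ = atan2(p_y, p_x) ≈ -137.47°.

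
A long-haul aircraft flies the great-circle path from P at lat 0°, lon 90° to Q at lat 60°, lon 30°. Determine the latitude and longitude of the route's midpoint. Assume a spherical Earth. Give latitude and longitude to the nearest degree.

≈ lat 33°, lon 71°

The haversine formula gives a central angle δ ≈ 1.318 rad (75.5°) between the endpoints.
Interpolate at f = 1/2 with slerp weights a = sin((1−f)δ)/sin δ ≈ 0.632, b = sin(fδ)/sin δ ≈ 0.632.
p = a·p₁ + b·p₂ ≈ (0.274, 0.791, 0.548); φ = arcsin(p_z) ≈ 33.21°, λ = atan2(p_y, p_x) ≈ 70.89°.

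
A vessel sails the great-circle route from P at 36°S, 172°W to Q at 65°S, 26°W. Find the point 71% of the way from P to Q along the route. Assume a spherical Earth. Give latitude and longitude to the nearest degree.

≈ 79°S, 88°W

Convert each endpoint to a unit vector on the sphere (x = cos φ cos λ, y = cos φ sin λ, z = sin φ).
The central angle between the endpoints is δ = arccos(p₁·p₂) ≈ 1.319 rad (75.6°).
Interpolate at f = 0.71 with slerp weights a = sin((1−f)δ)/sin δ ≈ 0.385, b = sin(fδ)/sin δ ≈ 0.832.
p = a·p₁ + b·p₂ ≈ (0.007, -0.197, -0.980); φ = arcsin(p_z) ≈ -78.60°, λ = atan2(p_y, p_x) ≈ -87.92°.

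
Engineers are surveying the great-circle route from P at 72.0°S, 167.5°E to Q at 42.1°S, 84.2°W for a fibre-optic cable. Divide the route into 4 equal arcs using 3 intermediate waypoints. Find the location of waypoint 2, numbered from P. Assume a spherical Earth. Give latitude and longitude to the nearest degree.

The haversine formula gives a central angle δ ≈ 0.970 rad (55.6°) between the endpoints.
Interpolate at f = 2/4 with slerp weights a = sin((1−f)δ)/sin δ ≈ 0.565, b = sin(fδ)/sin δ ≈ 0.565.
p = a·p₁ + b·p₂ ≈ (-0.128, -0.379, -0.916); φ = arcsin(p_z) ≈ -66.40°, λ = atan2(p_y, p_x) ≈ -108.66°.

≈ 66°S, 109°W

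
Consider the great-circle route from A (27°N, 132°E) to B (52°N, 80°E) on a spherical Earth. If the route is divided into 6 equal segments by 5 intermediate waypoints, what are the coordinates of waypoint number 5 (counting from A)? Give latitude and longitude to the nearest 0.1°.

The haversine formula gives a central angle δ ≈ 0.802 rad (45.9°) between the endpoints.
Interpolate at f = 5/6 with slerp weights a = sin((1−f)δ)/sin δ ≈ 0.185, b = sin(fδ)/sin δ ≈ 0.862.
p = a·p₁ + b·p₂ ≈ (-0.018, 0.645, 0.764); φ = arcsin(p_z) ≈ 49.78°, λ = atan2(p_y, p_x) ≈ 91.63°.

≈ (49.8°N, 91.6°E)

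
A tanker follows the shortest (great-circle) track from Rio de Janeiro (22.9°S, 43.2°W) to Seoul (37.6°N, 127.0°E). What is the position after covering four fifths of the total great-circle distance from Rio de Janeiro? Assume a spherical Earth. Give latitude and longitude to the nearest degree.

Convert each endpoint to a unit vector on the sphere (x = cos φ cos λ, y = cos φ sin λ, z = sin φ).
The central angle between the endpoints is δ = arccos(p₁·p₂) ≈ 2.846 rad (163.1°).
Interpolate at f = 4/5 with slerp weights a = sin((1−f)δ)/sin δ ≈ 1.850, b = sin(fδ)/sin δ ≈ 2.612.
p = a·p₁ + b·p₂ ≈ (-0.003, 0.486, 0.874); φ = arcsin(p_z) ≈ 60.91°, λ = atan2(p_y, p_x) ≈ 90.38°.

≈ (61°N, 90°E)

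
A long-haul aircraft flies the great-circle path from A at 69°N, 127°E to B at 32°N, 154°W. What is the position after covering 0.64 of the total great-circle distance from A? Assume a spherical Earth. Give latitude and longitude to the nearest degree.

≈ 50°N, 167°W

Convert each endpoint to a unit vector on the sphere (x = cos φ cos λ, y = cos φ sin λ, z = sin φ).
The central angle between the endpoints is δ = arccos(p₁·p₂) ≈ 0.985 rad (56.4°).
Interpolate at f = 0.64 with slerp weights a = sin((1−f)δ)/sin δ ≈ 0.417, b = sin(fδ)/sin δ ≈ 0.707.
p = a·p₁ + b·p₂ ≈ (-0.629, -0.144, 0.764); φ = arcsin(p_z) ≈ 49.81°, λ = atan2(p_y, p_x) ≈ -167.13°.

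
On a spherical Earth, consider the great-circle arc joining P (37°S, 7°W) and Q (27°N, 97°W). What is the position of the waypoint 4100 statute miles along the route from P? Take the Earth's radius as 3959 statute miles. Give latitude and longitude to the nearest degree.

≈ (3°S, 60°W)

From cos δ = sin φ₁ sin φ₂ + cos φ₁ cos φ₂ cos Δλ, the central angle is δ ≈ 1.848 rad (105.9°). The total great-circle distance is δ·R ≈ 1.848 × 3959 ≈ 7314 mi, so the target fraction is f = 4100/7314 ≈ 0.561.
Interpolate at f ≈ 0.561 with slerp weights a = sin((1−f)δ)/sin δ ≈ 0.754, b = sin(fδ)/sin δ ≈ 0.894.
p = a·p₁ + b·p₂ ≈ (0.501, -0.864, -0.048); φ = arcsin(p_z) ≈ -2.75°, λ = atan2(p_y, p_x) ≈ -59.91°.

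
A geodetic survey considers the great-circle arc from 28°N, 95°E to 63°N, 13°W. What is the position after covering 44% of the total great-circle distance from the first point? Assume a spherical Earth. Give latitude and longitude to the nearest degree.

Convert each endpoint to a unit vector on the sphere (x = cos φ cos λ, y = cos φ sin λ, z = sin φ).
The central angle between the endpoints is δ = arccos(p₁·p₂) ≈ 1.272 rad (72.9°).
Interpolate at f = 0.44 with slerp weights a = sin((1−f)δ)/sin δ ≈ 0.684, b = sin(fδ)/sin δ ≈ 0.556.
p = a·p₁ + b·p₂ ≈ (0.193, 0.545, 0.816); φ = arcsin(p_z) ≈ 54.69°, λ = atan2(p_y, p_x) ≈ 70.48°.

≈ 55°N, 70°E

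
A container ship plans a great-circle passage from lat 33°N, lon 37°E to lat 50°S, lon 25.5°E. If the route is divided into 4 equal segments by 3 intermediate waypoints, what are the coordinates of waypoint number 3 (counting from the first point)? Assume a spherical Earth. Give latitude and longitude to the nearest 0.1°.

≈ lat 29.3°S, lon 29.4°E

The haversine formula gives a central angle δ ≈ 1.460 rad (83.6°) between the endpoints.
Interpolate at f = 3/4 with slerp weights a = sin((1−f)δ)/sin δ ≈ 0.359, b = sin(fδ)/sin δ ≈ 0.894.
p = a·p₁ + b·p₂ ≈ (0.759, 0.429, -0.490); φ = arcsin(p_z) ≈ -29.31°, λ = atan2(p_y, p_x) ≈ 29.45°.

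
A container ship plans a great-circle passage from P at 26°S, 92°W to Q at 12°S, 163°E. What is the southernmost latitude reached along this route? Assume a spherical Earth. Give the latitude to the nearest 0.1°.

≈ 31.0°S

The great circle lies in the plane with unit normal n̂ = (p₁ × p₂)/|p₁ × p₂|.
Here n̂_z ≈ -0.857; the vertex latitude is φ_max = arccos|n̂_z| ≈ 31.0°.
Check via Clairaut: cos φ_max = |cos φ₁| · sin C = cos(26.0°)·sin(107.5°) ≈ 0.857, again giving ≈ 31.0°.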